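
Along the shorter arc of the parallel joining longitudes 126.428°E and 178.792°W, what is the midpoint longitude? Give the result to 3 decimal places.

153.818°E

Signed shortest Δλ from +126.428° to -178.792° is +54.780°.
Midpoint longitude = +126.428° + (+54.780°)/2 = +126.428° + 27.390° = +153.818°.
(The naïve average (+126.428 + -178.792)/2 = -26.182° is on the wrong side of the globe.)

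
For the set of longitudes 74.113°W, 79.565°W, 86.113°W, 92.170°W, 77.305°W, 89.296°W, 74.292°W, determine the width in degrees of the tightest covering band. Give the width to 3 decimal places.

Sort the longitudes: -92.170°, -89.296°, -86.113°, -79.565°, -77.305°, -74.292°, -74.113°.
Eastward gaps between consecutive values (wrapping around): 2.874°, 3.183°, 6.548°, 2.260°, 3.013°, 0.179°, 341.943°.
Largest gap = 341.943° ⇒ minimal covering band is its complement: 360° − 341.943° = 18.057°.
Band runs from -92.170° eastward to -74.113°.

18.057°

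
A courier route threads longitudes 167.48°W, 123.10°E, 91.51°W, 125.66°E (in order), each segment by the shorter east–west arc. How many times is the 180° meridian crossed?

3

Leg 1: -167.48° → +123.10°, shortest Δλ = -69.42° (west) — crosses 180°.
Leg 2: +123.10° → -91.51°, shortest Δλ = 145.39° (east) — crosses 180°.
Leg 3: -91.51° → +125.66°, shortest Δλ = -142.83° (west) — crosses 180°.
Total crossings: 3.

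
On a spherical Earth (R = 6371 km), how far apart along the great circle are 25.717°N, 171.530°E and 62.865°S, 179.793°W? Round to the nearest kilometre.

9880 km

Δλ = -179.793 − 171.530 = -351.323°; wrapped into (−180°, 180°]: 8.677°.
Δφ = -62.865 − 25.717 = -88.582°.
a = sin²(Δφ/2) + cos φ₁ · cos φ₂ · sin²(Δλ/2) = 0.489978.
c = 2·atan2(√a, √(1−a)) = 1.55075 rad → d = 6371·c ≈ 9879.84 km.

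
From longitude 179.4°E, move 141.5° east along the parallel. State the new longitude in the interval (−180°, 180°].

39.1°W

Start at +179.4°; shift +141.5° → +320.9°.
+320.9° lies outside (−180°, 180°]; subtract 360° → -39.1°.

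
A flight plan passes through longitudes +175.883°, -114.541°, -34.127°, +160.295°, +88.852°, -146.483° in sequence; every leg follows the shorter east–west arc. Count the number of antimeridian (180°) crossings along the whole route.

Leg 1: +175.883° → -114.541°, shortest Δλ = 69.576° (east) — crosses 180°.
Leg 2: -114.541° → -34.127°, shortest Δλ = 80.414° (east) — does not cross 180°.
Leg 3: -34.127° → +160.295°, shortest Δλ = -165.578° (west) — crosses 180°.
Leg 4: +160.295° → +88.852°, shortest Δλ = -71.443° (west) — does not cross 180°.
Leg 5: +88.852° → -146.483°, shortest Δλ = 124.665° (east) — crosses 180°.
Total crossings: 3.

3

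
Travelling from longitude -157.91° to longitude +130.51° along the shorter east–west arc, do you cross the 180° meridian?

Yes

Naïve |130.51 − -157.91| = 288.42° > 180°, so the shorter arc goes the other way round — across 180°.
Signed shortest Δλ = ((130.51 − -157.91 + 180) mod 360) − 180 = -71.58°.
Going west by 71.58° from -157.91° passes through 180° before reaching +130.51°.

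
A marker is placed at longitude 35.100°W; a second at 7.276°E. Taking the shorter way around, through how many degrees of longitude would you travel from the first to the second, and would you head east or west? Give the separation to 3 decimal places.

Raw difference: 7.276 − -35.100 = 42.376°.
Normalise into (−180°, 180°]: 42.376° stays 42.376°.
Positive ⇒ the second point lies to the east; separation 42.376°.

42.376° east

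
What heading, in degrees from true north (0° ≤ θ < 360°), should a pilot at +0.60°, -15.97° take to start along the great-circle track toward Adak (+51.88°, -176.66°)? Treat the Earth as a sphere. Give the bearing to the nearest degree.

Δλ = -176.66 − -15.97 = -160.69°.
θ = atan2( sin Δλ · cos φ₂ , cos φ₁ · sin φ₂ − sin φ₁ · cos φ₂ · cos Δλ )
  = atan2(-0.20413, 0.79278) = -14.439° → normalised to [0°, 360°): 345.561°.

346°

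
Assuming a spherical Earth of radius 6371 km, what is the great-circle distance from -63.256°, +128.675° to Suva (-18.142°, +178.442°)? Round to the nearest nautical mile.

3383 nmi

Δλ = 178.442 − 128.675 = 49.767°.
Δφ = -18.142 − -63.256 = 45.114°.
a = sin²(Δφ/2) + cos φ₁ · cos φ₂ · sin²(Δλ/2) = 0.222864.
c = 2·atan2(√a, √(1−a)) = 0.98331 rad → d = 6371·c ≈ 6264.66 km ≈ 3382.64 nmi.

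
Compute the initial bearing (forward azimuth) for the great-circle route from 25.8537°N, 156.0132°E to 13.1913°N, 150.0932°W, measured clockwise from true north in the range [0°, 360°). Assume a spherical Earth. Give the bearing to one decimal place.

93.3°

Δλ = -150.0932 − 156.0132 = -306.1064°; wrapped into (−180°, 180°]: 53.8936°.
θ = atan2( sin Δλ · cos φ₂ , cos φ₁ · sin φ₂ − sin φ₁ · cos φ₂ · cos Δλ )
  = atan2(0.78661, -0.04483) = 93.262° → normalised to [0°, 360°): 93.262°.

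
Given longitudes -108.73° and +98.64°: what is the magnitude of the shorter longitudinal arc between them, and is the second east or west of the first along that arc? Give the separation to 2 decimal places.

Raw difference: 98.64 − -108.73 = 207.37°.
Normalise into (−180°, 180°]: 207.37° − 360° = -152.63°.
Negative ⇒ the second point lies to the west; separation 152.63°.

152.63° west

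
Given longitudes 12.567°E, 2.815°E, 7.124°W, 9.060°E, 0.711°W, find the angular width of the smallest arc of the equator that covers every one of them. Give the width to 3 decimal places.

Sort the longitudes: -7.124°, -0.711°, +2.815°, +9.060°, +12.567°.
Eastward gaps between consecutive values (wrapping around): 6.413°, 3.526°, 6.245°, 3.507°, 340.309°.
Largest gap = 340.309° ⇒ minimal covering band is its complement: 360° − 340.309° = 19.691°.
Band runs from -7.124° eastward to +12.567°.

19.691°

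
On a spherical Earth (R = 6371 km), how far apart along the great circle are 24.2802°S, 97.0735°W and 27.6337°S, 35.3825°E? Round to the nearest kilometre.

Δλ = 35.3825 − -97.0735 = 132.4560°.
Δφ = -27.6337 − -24.2802 = -3.3535°.
a = sin²(Δφ/2) + cos φ₁ · cos φ₂ · sin²(Δλ/2) = 0.677203.
c = 2·atan2(√a, √(1−a)) = 1.93307 rad → d = 6371·c ≈ 12315.62 km.

12316 km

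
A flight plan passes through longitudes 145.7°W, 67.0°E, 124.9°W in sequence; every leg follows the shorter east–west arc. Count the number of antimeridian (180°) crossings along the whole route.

2

Leg 1: -145.7° → +67.0°, shortest Δλ = -147.3° (west) — crosses 180°.
Leg 2: +67.0° → -124.9°, shortest Δλ = 168.1° (east) — crosses 180°.
Total crossings: 2.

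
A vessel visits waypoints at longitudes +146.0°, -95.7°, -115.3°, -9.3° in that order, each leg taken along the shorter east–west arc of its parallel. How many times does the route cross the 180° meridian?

Leg 1: +146.0° → -95.7°, shortest Δλ = 118.3° (east) — crosses 180°.
Leg 2: -95.7° → -115.3°, shortest Δλ = -19.6° (west) — does not cross 180°.
Leg 3: -115.3° → -9.3°, shortest Δλ = 106.0° (east) — does not cross 180°.
Total crossings: 1.

1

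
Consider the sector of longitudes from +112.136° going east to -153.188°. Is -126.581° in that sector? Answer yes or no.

No

Band width going east from +112.136° to -153.188°: ((-153.188 − 112.136) mod 360) = 94.676°.
Offset of -126.581° east of the west edge: ((-126.581 − 112.136) mod 360) = 121.283°.
121.283° > 94.676° ⇒ outside.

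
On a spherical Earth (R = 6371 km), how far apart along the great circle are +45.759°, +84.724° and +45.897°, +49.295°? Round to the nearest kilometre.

Δλ = 49.295 − 84.724 = -35.429°.
Δφ = 45.897 − 45.759 = 0.138°.
a = sin²(Δφ/2) + cos φ₁ · cos φ₂ · sin²(Δλ/2) = 0.044955.
c = 2·atan2(√a, √(1−a)) = 0.42729 rad → d = 6371·c ≈ 2722.30 km.

2722 km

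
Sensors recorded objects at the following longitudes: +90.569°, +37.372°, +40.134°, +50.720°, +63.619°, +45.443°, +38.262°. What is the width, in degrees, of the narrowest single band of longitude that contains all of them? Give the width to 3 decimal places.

53.197°

Sort the longitudes: +37.372°, +38.262°, +40.134°, +45.443°, +50.720°, +63.619°, +90.569°.
Eastward gaps between consecutive values (wrapping around): 0.890°, 1.872°, 5.309°, 5.277°, 12.899°, 26.950°, 306.803°.
Largest gap = 306.803° ⇒ minimal covering band is its complement: 360° − 306.803° = 53.197°.
Band runs from +37.372° eastward to +90.569°.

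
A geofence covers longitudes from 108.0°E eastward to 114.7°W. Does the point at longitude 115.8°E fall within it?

Yes

Band width going east from +108.0° to -114.7°: ((-114.7 − 108.0) mod 360) = 137.3°.
Offset of +115.8° east of the west edge: ((115.8 − 108.0) mod 360) = 7.8°.
7.8° ≤ 137.3° ⇒ inside.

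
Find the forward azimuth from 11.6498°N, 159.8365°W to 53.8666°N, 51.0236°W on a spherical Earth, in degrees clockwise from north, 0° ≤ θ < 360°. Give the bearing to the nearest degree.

34°

Δλ = -51.0236 − -159.8365 = 108.8129°.
θ = atan2( sin Δλ · cos φ₂ , cos φ₁ · sin φ₂ − sin φ₁ · cos φ₂ · cos Δλ )
  = atan2(0.55817, 0.82941) = 33.939° → normalised to [0°, 360°): 33.939°.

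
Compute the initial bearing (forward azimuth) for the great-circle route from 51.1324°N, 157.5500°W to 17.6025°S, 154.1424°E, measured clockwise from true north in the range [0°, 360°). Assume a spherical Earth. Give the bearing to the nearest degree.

Δλ = 154.1424 − -157.5500 = 311.6924°; wrapped into (−180°, 180°]: -48.3076°.
θ = atan2( sin Δλ · cos φ₂ , cos φ₁ · sin φ₂ − sin φ₁ · cos φ₂ · cos Δλ )
  = atan2(-0.71176, -0.68339) = -133.835° → normalised to [0°, 360°): 226.165°.

226°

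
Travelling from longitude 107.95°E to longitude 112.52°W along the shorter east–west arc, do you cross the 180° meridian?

Yes

Naïve |-112.52 − 107.95| = 220.47° > 180°, so the shorter arc goes the other way round — across 180°.
Signed shortest Δλ = ((-112.52 − 107.95 + 180) mod 360) − 180 = 139.53°.
Going east by 139.53° from +107.95° passes through 180° before reaching -112.52°.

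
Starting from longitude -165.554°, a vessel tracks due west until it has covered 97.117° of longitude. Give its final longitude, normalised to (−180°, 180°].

+97.329°

Start at -165.554°; shift −97.117° → -262.671°.
-262.671° lies outside (−180°, 180°]; add 360° → +97.329°.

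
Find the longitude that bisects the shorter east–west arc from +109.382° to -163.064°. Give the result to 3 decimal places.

Signed shortest Δλ from +109.382° to -163.064° is +87.554°.
Midpoint longitude = +109.382° + (+87.554°)/2 = +109.382° + 43.777° = +153.159°.
(The naïve average (+109.382 + -163.064)/2 = -26.841° is on the wrong side of the globe.)

+153.159°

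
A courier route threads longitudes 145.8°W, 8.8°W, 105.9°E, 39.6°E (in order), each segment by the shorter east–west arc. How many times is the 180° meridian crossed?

0

Leg 1: -145.8° → -8.8°, shortest Δλ = 137.0° (east) — does not cross 180°.
Leg 2: -8.8° → +105.9°, shortest Δλ = 114.7° (east) — does not cross 180°.
Leg 3: +105.9° → +39.6°, shortest Δλ = -66.3° (west) — does not cross 180°.
Total crossings: 0.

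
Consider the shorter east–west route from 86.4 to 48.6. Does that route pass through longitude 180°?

Signed shortest Δλ = ((48.6 − 86.4 + 180) mod 360) − 180 = -37.8°.
Going west by 37.8° from +86.4° reaches +48.6° without touching 180°.

No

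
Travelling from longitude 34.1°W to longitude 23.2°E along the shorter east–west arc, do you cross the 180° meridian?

No

Signed shortest Δλ = ((23.2 − -34.1 + 180) mod 360) − 180 = 57.3°.
Going east by 57.3° from -34.1° reaches +23.2° without touching 180°.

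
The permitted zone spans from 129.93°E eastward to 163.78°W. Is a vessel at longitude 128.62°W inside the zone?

Band width going east from +129.93° to -163.78°: ((-163.78 − 129.93) mod 360) = 66.29°.
Offset of -128.62° east of the west edge: ((-128.62 − 129.93) mod 360) = 101.45°.
101.45° > 66.29° ⇒ outside.

No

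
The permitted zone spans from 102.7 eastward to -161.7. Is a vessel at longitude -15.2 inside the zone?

No

Band width going east from +102.7° to -161.7°: ((-161.7 − 102.7) mod 360) = 95.6°.
Offset of -15.2° east of the west edge: ((-15.2 − 102.7) mod 360) = 242.1°.
242.1° > 95.6° ⇒ outside.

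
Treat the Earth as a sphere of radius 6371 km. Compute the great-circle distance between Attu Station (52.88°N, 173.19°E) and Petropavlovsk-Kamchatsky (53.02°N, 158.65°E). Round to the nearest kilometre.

973 km

Δλ = 158.65 − 173.19 = -14.54°.
Δφ = 53.02 − 52.88 = 0.14°.
a = sin²(Δφ/2) + cos φ₁ · cos φ₂ · sin²(Δλ/2) = 0.005815.
c = 2·atan2(√a, √(1−a)) = 0.15266 rad → d = 6371·c ≈ 972.58 km.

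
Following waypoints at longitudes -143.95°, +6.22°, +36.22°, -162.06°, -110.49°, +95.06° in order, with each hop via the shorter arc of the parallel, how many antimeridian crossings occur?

2

Leg 1: -143.95° → +6.22°, shortest Δλ = 150.17° (east) — does not cross 180°.
Leg 2: +6.22° → +36.22°, shortest Δλ = 30.0° (east) — does not cross 180°.
Leg 3: +36.22° → -162.06°, shortest Δλ = 161.72° (east) — crosses 180°.
Leg 4: -162.06° → -110.49°, shortest Δλ = 51.57° (east) — does not cross 180°.
Leg 5: -110.49° → +95.06°, shortest Δλ = -154.45° (west) — crosses 180°.
Total crossings: 2.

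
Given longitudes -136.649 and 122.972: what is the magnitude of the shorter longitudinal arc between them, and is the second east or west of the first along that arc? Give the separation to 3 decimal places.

100.379° west

Raw difference: 122.972 − -136.649 = 259.621°.
Normalise into (−180°, 180°]: 259.621° − 360° = -100.379°.
Negative ⇒ the second point lies to the west; separation 100.379°.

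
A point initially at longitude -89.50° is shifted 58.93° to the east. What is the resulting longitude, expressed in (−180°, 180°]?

Start at -89.50°; shift +58.93° → -30.57°.
-30.57° already lies in (−180°, 180°].

-30.57°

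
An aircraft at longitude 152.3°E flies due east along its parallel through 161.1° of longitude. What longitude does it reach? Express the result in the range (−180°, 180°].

46.6°W

Start at +152.3°; shift +161.1° → +313.4°.
+313.4° lies outside (−180°, 180°]; subtract 360° → -46.6°.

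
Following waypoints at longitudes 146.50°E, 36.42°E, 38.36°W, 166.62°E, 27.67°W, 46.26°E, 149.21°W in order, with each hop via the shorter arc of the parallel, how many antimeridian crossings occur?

Leg 1: +146.50° → +36.42°, shortest Δλ = -110.08° (west) — does not cross 180°.
Leg 2: +36.42° → -38.36°, shortest Δλ = -74.78° (west) — does not cross 180°.
Leg 3: -38.36° → +166.62°, shortest Δλ = -155.02° (west) — crosses 180°.
Leg 4: +166.62° → -27.67°, shortest Δλ = 165.71° (east) — crosses 180°.
Leg 5: -27.67° → +46.26°, shortest Δλ = 73.93° (east) — does not cross 180°.
Leg 6: +46.26° → -149.21°, shortest Δλ = 164.53° (east) — crosses 180°.
Total crossings: 3.

3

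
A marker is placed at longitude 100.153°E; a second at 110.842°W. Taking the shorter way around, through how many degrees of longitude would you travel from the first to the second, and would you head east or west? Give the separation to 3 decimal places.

149.005° east

Raw difference: -110.842 − 100.153 = -210.995°.
Normalise into (−180°, 180°]: -210.995° + 360° = 149.005°.
Positive ⇒ the second point lies to the east; separation 149.005°.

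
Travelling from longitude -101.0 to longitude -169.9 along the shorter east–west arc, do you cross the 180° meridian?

Signed shortest Δλ = ((-169.9 − -101.0 + 180) mod 360) − 180 = -68.9°.
Going west by 68.9° from -101.0° reaches -169.9° without touching 180°.

No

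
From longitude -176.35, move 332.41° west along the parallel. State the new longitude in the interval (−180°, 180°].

-148.76°

Start at -176.35°; shift −332.41° → -508.76°.
-508.76° lies outside (−180°, 180°]; add 360° → -148.76°.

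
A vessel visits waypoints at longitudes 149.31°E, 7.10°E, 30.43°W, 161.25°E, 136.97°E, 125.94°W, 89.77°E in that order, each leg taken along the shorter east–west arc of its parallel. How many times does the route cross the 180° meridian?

3

Leg 1: +149.31° → +7.10°, shortest Δλ = -142.21° (west) — does not cross 180°.
Leg 2: +7.10° → -30.43°, shortest Δλ = -37.53° (west) — does not cross 180°.
Leg 3: -30.43° → +161.25°, shortest Δλ = -168.32° (west) — crosses 180°.
Leg 4: +161.25° → +136.97°, shortest Δλ = -24.28° (west) — does not cross 180°.
Leg 5: +136.97° → -125.94°, shortest Δλ = 97.09° (east) — crosses 180°.
Leg 6: -125.94° → +89.77°, shortest Δλ = -144.29° (west) — crosses 180°.
Total crossings: 3.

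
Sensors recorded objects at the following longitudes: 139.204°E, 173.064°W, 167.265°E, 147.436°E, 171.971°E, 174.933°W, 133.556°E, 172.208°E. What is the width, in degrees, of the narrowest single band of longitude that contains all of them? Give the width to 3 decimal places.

Sort the longitudes: -174.933°, -173.064°, +133.556°, +139.204°, +147.436°, +167.265°, +171.971°, +172.208°.
Eastward gaps between consecutive values (wrapping around): 1.869°, 306.620°, 5.648°, 8.232°, 19.829°, 4.706°, 0.237°, 12.859°.
Largest gap = 306.620° ⇒ minimal covering band is its complement: 360° − 306.620° = 53.380°.
Band runs from +133.556° eastward to -173.064°, crossing the antimeridian.

53.380°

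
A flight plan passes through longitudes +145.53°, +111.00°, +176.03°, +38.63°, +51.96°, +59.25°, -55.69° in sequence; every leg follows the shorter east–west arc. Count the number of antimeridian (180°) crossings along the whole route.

Leg 1: +145.53° → +111.00°, shortest Δλ = -34.53° (west) — does not cross 180°.
Leg 2: +111.00° → +176.03°, shortest Δλ = 65.03° (east) — does not cross 180°.
Leg 3: +176.03° → +38.63°, shortest Δλ = -137.4° (west) — does not cross 180°.
Leg 4: +38.63° → +51.96°, shortest Δλ = 13.33° (east) — does not cross 180°.
Leg 5: +51.96° → +59.25°, shortest Δλ = 7.29° (east) — does not cross 180°.
Leg 6: +59.25° → -55.69°, shortest Δλ = -114.94° (west) — does not cross 180°.
Total crossings: 0.

0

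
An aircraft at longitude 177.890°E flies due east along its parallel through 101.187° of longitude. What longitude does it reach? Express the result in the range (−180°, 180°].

Start at +177.890°; shift +101.187° → +279.077°.
+279.077° lies outside (−180°, 180°]; subtract 360° → -80.923°.

80.923°W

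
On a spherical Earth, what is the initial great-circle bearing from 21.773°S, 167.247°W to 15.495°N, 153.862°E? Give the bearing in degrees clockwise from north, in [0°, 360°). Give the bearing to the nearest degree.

311°

Δλ = 153.862 − -167.247 = 321.109°; wrapped into (−180°, 180°]: -38.891°.
θ = atan2( sin Δλ · cos φ₂ , cos φ₁ · sin φ₂ − sin φ₁ · cos φ₂ · cos Δλ )
  = atan2(-0.60502, 0.52631) = -48.980° → normalised to [0°, 360°): 311.020°.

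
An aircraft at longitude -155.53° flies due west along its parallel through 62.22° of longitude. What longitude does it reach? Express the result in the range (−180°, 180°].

Start at -155.53°; shift −62.22° → -217.75°.
-217.75° lies outside (−180°, 180°]; add 360° → +142.25°.

+142.25°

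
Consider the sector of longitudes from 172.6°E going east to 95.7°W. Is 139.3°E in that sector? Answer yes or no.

Band width going east from +172.6° to -95.7°: ((-95.7 − 172.6) mod 360) = 91.7°.
Offset of +139.3° east of the west edge: ((139.3 − 172.6) mod 360) = 326.7°.
326.7° > 91.7° ⇒ outside.

No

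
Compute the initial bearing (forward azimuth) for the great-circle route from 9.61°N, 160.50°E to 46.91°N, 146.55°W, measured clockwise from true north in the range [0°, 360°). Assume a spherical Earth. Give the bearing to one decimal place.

39.9°

Δλ = -146.55 − 160.50 = -307.05°; wrapped into (−180°, 180°]: 52.95°.
θ = atan2( sin Δλ · cos φ₂ , cos φ₁ · sin φ₂ − sin φ₁ · cos φ₂ · cos Δλ )
  = atan2(0.54523, 0.65132) = 39.933° → normalised to [0°, 360°): 39.933°.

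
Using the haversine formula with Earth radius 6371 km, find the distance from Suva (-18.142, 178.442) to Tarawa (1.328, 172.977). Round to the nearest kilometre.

2246 km

Δλ = 172.977 − 178.442 = -5.465°.
Δφ = 1.328 − -18.142 = 19.470°.
a = sin²(Δφ/2) + cos φ₁ · cos φ₂ · sin²(Δλ/2) = 0.030751.
c = 2·atan2(√a, √(1−a)) = 0.35254 rad → d = 6371·c ≈ 2246.05 km.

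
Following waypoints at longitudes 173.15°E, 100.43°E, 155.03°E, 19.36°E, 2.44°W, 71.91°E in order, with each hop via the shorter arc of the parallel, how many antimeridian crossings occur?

Leg 1: +173.15° → +100.43°, shortest Δλ = -72.72° (west) — does not cross 180°.
Leg 2: +100.43° → +155.03°, shortest Δλ = 54.6° (east) — does not cross 180°.
Leg 3: +155.03° → +19.36°, shortest Δλ = -135.67° (west) — does not cross 180°.
Leg 4: +19.36° → -2.44°, shortest Δλ = -21.8° (west) — does not cross 180°.
Leg 5: -2.44° → +71.91°, shortest Δλ = 74.35° (east) — does not cross 180°.
Total crossings: 0.

0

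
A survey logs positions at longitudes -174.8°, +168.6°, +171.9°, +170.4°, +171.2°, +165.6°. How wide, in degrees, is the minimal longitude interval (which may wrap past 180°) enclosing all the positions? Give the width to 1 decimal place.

Sort the longitudes: -174.8°, +165.6°, +168.6°, +170.4°, +171.2°, +171.9°.
Eastward gaps between consecutive values (wrapping around): 340.4°, 3.0°, 1.8°, 0.8°, 0.7°, 13.3°.
Largest gap = 340.4° ⇒ minimal covering band is its complement: 360° − 340.4° = 19.6°.
Band runs from +165.6° eastward to -174.8°, crossing the antimeridian.

19.6°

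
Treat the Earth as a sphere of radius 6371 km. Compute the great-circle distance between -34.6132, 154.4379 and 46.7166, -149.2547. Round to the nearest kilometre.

10649 km

Δλ = -149.2547 − 154.4379 = -303.6926°; wrapped into (−180°, 180°]: 56.3074°.
Δφ = 46.7166 − -34.6132 = 81.3298°.
a = sin²(Δφ/2) + cos φ₁ · cos φ₂ · sin²(Δλ/2) = 0.550248.
c = 2·atan2(√a, √(1−a)) = 1.67146 rad → d = 6371·c ≈ 10648.89 km.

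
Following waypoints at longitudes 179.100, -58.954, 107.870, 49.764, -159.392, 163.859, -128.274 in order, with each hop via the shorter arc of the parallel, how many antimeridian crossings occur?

4

Leg 1: +179.100° → -58.954°, shortest Δλ = 121.946° (east) — crosses 180°.
Leg 2: -58.954° → +107.870°, shortest Δλ = 166.824° (east) — does not cross 180°.
Leg 3: +107.870° → +49.764°, shortest Δλ = -58.106° (west) — does not cross 180°.
Leg 4: +49.764° → -159.392°, shortest Δλ = 150.844° (east) — crosses 180°.
Leg 5: -159.392° → +163.859°, shortest Δλ = -36.749° (west) — crosses 180°.
Leg 6: +163.859° → -128.274°, shortest Δλ = 67.867° (east) — crosses 180°.
Total crossings: 4.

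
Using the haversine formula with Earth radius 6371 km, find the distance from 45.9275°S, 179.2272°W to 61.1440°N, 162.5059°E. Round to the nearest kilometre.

Δλ = 162.5059 − -179.2272 = 341.7331°; wrapped into (−180°, 180°]: -18.2669°.
Δφ = 61.1440 − -45.9275 = 107.0715°.
a = sin²(Δφ/2) + cos φ₁ · cos φ₂ · sin²(Δλ/2) = 0.655241.
c = 2·atan2(√a, √(1−a)) = 1.88650 rad → d = 6371·c ≈ 12018.86 km.

12019 km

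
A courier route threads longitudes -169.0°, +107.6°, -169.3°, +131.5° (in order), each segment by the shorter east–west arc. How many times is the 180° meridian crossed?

Leg 1: -169.0° → +107.6°, shortest Δλ = -83.4° (west) — crosses 180°.
Leg 2: +107.6° → -169.3°, shortest Δλ = 83.1° (east) — crosses 180°.
Leg 3: -169.3° → +131.5°, shortest Δλ = -59.2° (west) — crosses 180°.
Total crossings: 3.

3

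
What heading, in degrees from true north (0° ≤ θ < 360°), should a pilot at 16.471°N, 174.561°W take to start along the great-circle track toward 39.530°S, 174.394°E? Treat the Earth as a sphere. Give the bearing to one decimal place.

190.2°

Δλ = 174.394 − -174.561 = 348.955°; wrapped into (−180°, 180°]: -11.045°.
θ = atan2( sin Δλ · cos φ₂ , cos φ₁ · sin φ₂ − sin φ₁ · cos φ₂ · cos Δλ )
  = atan2(-0.14776, -0.82500) = -169.846° → normalised to [0°, 360°): 190.154°.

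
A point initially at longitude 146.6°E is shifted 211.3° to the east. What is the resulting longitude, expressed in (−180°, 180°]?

2.1°W

Start at +146.6°; shift +211.3° → +357.9°.
+357.9° lies outside (−180°, 180°]; subtract 360° → -2.1°.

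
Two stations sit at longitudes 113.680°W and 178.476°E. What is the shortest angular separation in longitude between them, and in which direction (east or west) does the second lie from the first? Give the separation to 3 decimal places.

Raw difference: 178.476 − -113.680 = 292.156°.
Normalise into (−180°, 180°]: 292.156° − 360° = -67.844°.
Negative ⇒ the second point lies to the west; separation 67.844°.

67.844° west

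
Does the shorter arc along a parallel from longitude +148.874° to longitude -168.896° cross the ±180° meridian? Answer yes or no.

Yes

Naïve |-168.896 − 148.874| = 317.77° > 180°, so the shorter arc goes the other way round — across 180°.
Signed shortest Δλ = ((-168.896 − 148.874 + 180) mod 360) − 180 = 42.23°.
Going east by 42.23° from +148.874° passes through 180° before reaching -168.896°.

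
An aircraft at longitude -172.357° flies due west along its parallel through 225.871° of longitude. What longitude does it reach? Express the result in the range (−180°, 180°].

Start at -172.357°; shift −225.871° → -398.228°.
-398.228° lies outside (−180°, 180°]; add 360° → -38.228°.

-38.228°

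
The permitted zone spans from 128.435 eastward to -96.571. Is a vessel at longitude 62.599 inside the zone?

No

Band width going east from +128.435° to -96.571°: ((-96.571 − 128.435) mod 360) = 134.994°.
Offset of +62.599° east of the west edge: ((62.599 − 128.435) mod 360) = 294.164°.
294.164° > 134.994° ⇒ outside.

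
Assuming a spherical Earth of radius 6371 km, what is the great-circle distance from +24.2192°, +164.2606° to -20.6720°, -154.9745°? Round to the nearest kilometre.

Δλ = -154.9745 − 164.2606 = -319.2351°; wrapped into (−180°, 180°]: 40.7649°.
Δφ = -20.6720 − 24.2192 = -44.8912°.
a = sin²(Δφ/2) + cos φ₁ · cos φ₂ · sin²(Δλ/2) = 0.249279.
c = 2·atan2(√a, √(1−a)) = 1.04553 rad → d = 6371·c ≈ 6661.08 km.

6661 km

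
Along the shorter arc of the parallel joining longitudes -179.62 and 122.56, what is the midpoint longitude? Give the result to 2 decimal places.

Signed shortest Δλ from -179.62° to +122.56° is -57.82°.
Midpoint longitude = -179.62° + (-57.82°)/2 = -179.62° − 28.91° = -208.53°.
Normalise into (−180°, 180°]: +151.47°.
(The naïve average (-179.62 + +122.56)/2 = -28.53° is on the wrong side of the globe.)

+151.47°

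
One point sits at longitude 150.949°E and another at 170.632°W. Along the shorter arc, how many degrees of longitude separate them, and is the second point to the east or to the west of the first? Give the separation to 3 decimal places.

38.419° east

Raw difference: -170.632 − 150.949 = -321.581°.
Normalise into (−180°, 180°]: -321.581° + 360° = 38.419°.
Positive ⇒ the second point lies to the east; separation 38.419°.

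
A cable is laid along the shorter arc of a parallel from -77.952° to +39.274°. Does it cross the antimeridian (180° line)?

No

Signed shortest Δλ = ((39.274 − -77.952 + 180) mod 360) − 180 = 117.226°.
Going east by 117.226° from -77.952° reaches +39.274° without touching 180°.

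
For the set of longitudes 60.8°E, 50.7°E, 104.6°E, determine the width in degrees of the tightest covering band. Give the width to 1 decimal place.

53.9°

Sort the longitudes: +50.7°, +60.8°, +104.6°.
Eastward gaps between consecutive values (wrapping around): 10.1°, 43.8°, 306.1°.
Largest gap = 306.1° ⇒ minimal covering band is its complement: 360° − 306.1° = 53.9°.
Band runs from +50.7° eastward to +104.6°.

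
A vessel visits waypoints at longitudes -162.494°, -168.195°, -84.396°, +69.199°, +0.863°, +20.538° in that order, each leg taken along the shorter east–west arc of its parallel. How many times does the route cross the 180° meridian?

0

Leg 1: -162.494° → -168.195°, shortest Δλ = -5.701° (west) — does not cross 180°.
Leg 2: -168.195° → -84.396°, shortest Δλ = 83.799° (east) — does not cross 180°.
Leg 3: -84.396° → +69.199°, shortest Δλ = 153.595° (east) — does not cross 180°.
Leg 4: +69.199° → +0.863°, shortest Δλ = -68.336° (west) — does not cross 180°.
Leg 5: +0.863° → +20.538°, shortest Δλ = 19.675° (east) — does not cross 180°.
Total crossings: 0.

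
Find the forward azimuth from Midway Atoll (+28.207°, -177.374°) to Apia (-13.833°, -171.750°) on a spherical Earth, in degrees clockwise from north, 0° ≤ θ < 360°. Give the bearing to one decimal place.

Δλ = -171.750 − -177.374 = 5.624°.
θ = atan2( sin Δλ · cos φ₂ , cos φ₁ · sin φ₂ − sin φ₁ · cos φ₂ · cos Δλ )
  = atan2(0.09516, -0.66744) = 171.886° → normalised to [0°, 360°): 171.886°.

171.9°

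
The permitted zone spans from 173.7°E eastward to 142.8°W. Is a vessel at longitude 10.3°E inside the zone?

No

Band width going east from +173.7° to -142.8°: ((-142.8 − 173.7) mod 360) = 43.5°.
Offset of +10.3° east of the west edge: ((10.3 − 173.7) mod 360) = 196.6°.
196.6° > 43.5° ⇒ outside.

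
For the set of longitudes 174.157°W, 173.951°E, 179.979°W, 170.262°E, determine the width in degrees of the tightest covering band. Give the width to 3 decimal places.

15.581°

Sort the longitudes: -179.979°, -174.157°, +170.262°, +173.951°.
Eastward gaps between consecutive values (wrapping around): 5.822°, 344.419°, 3.689°, 6.070°.
Largest gap = 344.419° ⇒ minimal covering band is its complement: 360° − 344.419° = 15.581°.
Band runs from +170.262° eastward to -174.157°, crossing the antimeridian.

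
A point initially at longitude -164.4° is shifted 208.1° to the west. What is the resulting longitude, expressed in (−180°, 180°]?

Start at -164.4°; shift −208.1° → -372.5°.
-372.5° lies outside (−180°, 180°]; add 360° → -12.5°.

-12.5°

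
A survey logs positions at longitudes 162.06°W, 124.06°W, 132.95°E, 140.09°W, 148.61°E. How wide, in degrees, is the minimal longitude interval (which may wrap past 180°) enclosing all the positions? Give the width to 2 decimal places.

102.99°

Sort the longitudes: -162.06°, -140.09°, -124.06°, +132.95°, +148.61°.
Eastward gaps between consecutive values (wrapping around): 21.97°, 16.03°, 257.01°, 15.66°, 49.33°.
Largest gap = 257.01° ⇒ minimal covering band is its complement: 360° − 257.01° = 102.99°.
Band runs from +132.95° eastward to -124.06°, crossing the antimeridian.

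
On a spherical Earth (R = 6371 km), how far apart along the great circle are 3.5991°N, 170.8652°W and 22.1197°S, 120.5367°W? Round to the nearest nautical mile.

3331 nmi

Δλ = -120.5367 − -170.8652 = 50.3285°.
Δφ = -22.1197 − 3.5991 = -25.7188°.
a = sin²(Δφ/2) + cos φ₁ · cos φ₂ · sin²(Δλ/2) = 0.216702.
c = 2·atan2(√a, √(1−a)) = 0.96843 rad → d = 6371·c ≈ 6169.85 km ≈ 3331.46 nmi.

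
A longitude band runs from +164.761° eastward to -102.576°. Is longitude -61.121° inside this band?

No

Band width going east from +164.761° to -102.576°: ((-102.576 − 164.761) mod 360) = 92.663°.
Offset of -61.121° east of the west edge: ((-61.121 − 164.761) mod 360) = 134.118°.
134.118° > 92.663° ⇒ outside.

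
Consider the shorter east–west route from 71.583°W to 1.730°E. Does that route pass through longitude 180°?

No

Signed shortest Δλ = ((1.730 − -71.583 + 180) mod 360) − 180 = 73.313°.
Going east by 73.313° from -71.583° reaches +1.730° without touching 180°.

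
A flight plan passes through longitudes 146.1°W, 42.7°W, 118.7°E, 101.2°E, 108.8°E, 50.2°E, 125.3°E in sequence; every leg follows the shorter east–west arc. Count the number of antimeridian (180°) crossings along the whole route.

0

Leg 1: -146.1° → -42.7°, shortest Δλ = 103.4° (east) — does not cross 180°.
Leg 2: -42.7° → +118.7°, shortest Δλ = 161.4° (east) — does not cross 180°.
Leg 3: +118.7° → +101.2°, shortest Δλ = -17.5° (west) — does not cross 180°.
Leg 4: +101.2° → +108.8°, shortest Δλ = 7.6° (east) — does not cross 180°.
Leg 5: +108.8° → +50.2°, shortest Δλ = -58.6° (west) — does not cross 180°.
Leg 6: +50.2° → +125.3°, shortest Δλ = 75.1° (east) — does not cross 180°.
Total crossings: 0.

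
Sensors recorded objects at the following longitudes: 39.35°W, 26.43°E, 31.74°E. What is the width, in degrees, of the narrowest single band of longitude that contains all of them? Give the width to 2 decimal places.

71.09°

Sort the longitudes: -39.35°, +26.43°, +31.74°.
Eastward gaps between consecutive values (wrapping around): 65.78°, 5.31°, 288.91°.
Largest gap = 288.91° ⇒ minimal covering band is its complement: 360° − 288.91° = 71.09°.
Band runs from -39.35° eastward to +31.74°.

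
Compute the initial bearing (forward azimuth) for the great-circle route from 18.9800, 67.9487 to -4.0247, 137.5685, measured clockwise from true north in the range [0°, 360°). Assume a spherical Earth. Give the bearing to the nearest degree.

Δλ = 137.5685 − 67.9487 = 69.6198°.
θ = atan2( sin Δλ · cos φ₂ , cos φ₁ · sin φ₂ − sin φ₁ · cos φ₂ · cos Δλ )
  = atan2(0.93509, -0.17935) = 100.858° → normalised to [0°, 360°): 100.858°.

101°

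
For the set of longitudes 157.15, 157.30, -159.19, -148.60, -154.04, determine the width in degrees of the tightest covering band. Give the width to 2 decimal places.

Sort the longitudes: -159.19°, -154.04°, -148.60°, +157.15°, +157.30°.
Eastward gaps between consecutive values (wrapping around): 5.15°, 5.44°, 305.75°, 0.15°, 43.51°.
Largest gap = 305.75° ⇒ minimal covering band is its complement: 360° − 305.75° = 54.25°.
Band runs from +157.15° eastward to -148.60°, crossing the antimeridian.

54.25°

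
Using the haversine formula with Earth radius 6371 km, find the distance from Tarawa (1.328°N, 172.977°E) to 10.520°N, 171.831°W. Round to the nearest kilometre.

1965 km

Δλ = -171.831 − 172.977 = -344.808°; wrapped into (−180°, 180°]: 15.192°.
Δφ = 10.520 − 1.328 = 9.192°.
a = sin²(Δφ/2) + cos φ₁ · cos φ₂ · sin²(Δλ/2) = 0.023596.
c = 2·atan2(√a, √(1−a)) = 0.30844 rad → d = 6371·c ≈ 1965.07 km.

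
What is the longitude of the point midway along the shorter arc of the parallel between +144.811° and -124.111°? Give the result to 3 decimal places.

-169.650°

Signed shortest Δλ from +144.811° to -124.111° is +91.078°.
Midpoint longitude = +144.811° + (+91.078°)/2 = +144.811° + 45.539° = +190.350°.
Normalise into (−180°, 180°]: -169.650°.
(The naïve average (+144.811 + -124.111)/2 = 10.35° is on the wrong side of the globe.)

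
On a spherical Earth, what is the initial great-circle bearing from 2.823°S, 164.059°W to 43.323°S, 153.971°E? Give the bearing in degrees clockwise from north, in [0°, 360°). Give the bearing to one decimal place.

Δλ = 153.971 − -164.059 = 318.030°; wrapped into (−180°, 180°]: -41.970°.
θ = atan2( sin Δλ · cos φ₂ , cos φ₁ · sin φ₂ − sin φ₁ · cos φ₂ · cos Δλ )
  = atan2(-0.48651, -0.65864) = -143.548° → normalised to [0°, 360°): 216.452°.

216.5°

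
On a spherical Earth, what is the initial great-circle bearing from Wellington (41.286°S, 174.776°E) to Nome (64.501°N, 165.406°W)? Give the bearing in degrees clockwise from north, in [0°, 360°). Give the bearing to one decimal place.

8.8°

Δλ = -165.406 − 174.776 = -340.182°; wrapped into (−180°, 180°]: 19.818°.
θ = atan2( sin Δλ · cos φ₂ , cos φ₁ · sin φ₂ − sin φ₁ · cos φ₂ · cos Δλ )
  = atan2(0.14595, 0.94546) = 8.776° → normalised to [0°, 360°): 8.776°.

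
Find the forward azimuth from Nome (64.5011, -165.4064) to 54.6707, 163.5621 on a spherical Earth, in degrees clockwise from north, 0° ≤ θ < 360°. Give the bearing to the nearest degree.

252°

Δλ = 163.5621 − -165.4064 = 328.9685°; wrapped into (−180°, 180°]: -31.0315°.
θ = atan2( sin Δλ · cos φ₂ , cos φ₁ · sin φ₂ − sin φ₁ · cos φ₂ · cos Δλ )
  = atan2(-0.29811, -0.09603) = -107.856° → normalised to [0°, 360°): 252.144°.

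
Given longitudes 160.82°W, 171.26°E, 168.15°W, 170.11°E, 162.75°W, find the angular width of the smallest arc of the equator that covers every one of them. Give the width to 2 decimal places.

29.07°

Sort the longitudes: -168.15°, -162.75°, -160.82°, +170.11°, +171.26°.
Eastward gaps between consecutive values (wrapping around): 5.40°, 1.93°, 330.93°, 1.15°, 20.59°.
Largest gap = 330.93° ⇒ minimal covering band is its complement: 360° − 330.93° = 29.07°.
Band runs from +170.11° eastward to -160.82°, crossing the antimeridian.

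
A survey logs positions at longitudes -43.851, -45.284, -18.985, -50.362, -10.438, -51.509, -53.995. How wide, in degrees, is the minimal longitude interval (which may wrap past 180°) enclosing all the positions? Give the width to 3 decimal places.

Sort the longitudes: -53.995°, -51.509°, -50.362°, -45.284°, -43.851°, -18.985°, -10.438°.
Eastward gaps between consecutive values (wrapping around): 2.486°, 1.147°, 5.078°, 1.433°, 24.866°, 8.547°, 316.443°.
Largest gap = 316.443° ⇒ minimal covering band is its complement: 360° − 316.443° = 43.557°.
Band runs from -53.995° eastward to -10.438°.

43.557°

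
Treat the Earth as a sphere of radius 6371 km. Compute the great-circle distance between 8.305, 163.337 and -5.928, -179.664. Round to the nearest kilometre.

2461 km

Δλ = -179.664 − 163.337 = -343.001°; wrapped into (−180°, 180°]: 16.999°.
Δφ = -5.928 − 8.305 = -14.233°.
a = sin²(Δφ/2) + cos φ₁ · cos φ₂ · sin²(Δλ/2) = 0.036848.
c = 2·atan2(√a, √(1−a)) = 0.38632 rad → d = 6371·c ≈ 2461.22 km.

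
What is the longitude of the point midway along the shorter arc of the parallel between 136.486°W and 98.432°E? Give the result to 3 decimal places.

Signed shortest Δλ from -136.486° to +98.432° is -125.082°.
Midpoint longitude = -136.486° + (-125.082°)/2 = -136.486° − 62.541° = -199.027°.
Normalise into (−180°, 180°]: +160.973°.
(The naïve average (-136.486 + +98.432)/2 = -19.027° is on the wrong side of the globe.)

160.973°E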